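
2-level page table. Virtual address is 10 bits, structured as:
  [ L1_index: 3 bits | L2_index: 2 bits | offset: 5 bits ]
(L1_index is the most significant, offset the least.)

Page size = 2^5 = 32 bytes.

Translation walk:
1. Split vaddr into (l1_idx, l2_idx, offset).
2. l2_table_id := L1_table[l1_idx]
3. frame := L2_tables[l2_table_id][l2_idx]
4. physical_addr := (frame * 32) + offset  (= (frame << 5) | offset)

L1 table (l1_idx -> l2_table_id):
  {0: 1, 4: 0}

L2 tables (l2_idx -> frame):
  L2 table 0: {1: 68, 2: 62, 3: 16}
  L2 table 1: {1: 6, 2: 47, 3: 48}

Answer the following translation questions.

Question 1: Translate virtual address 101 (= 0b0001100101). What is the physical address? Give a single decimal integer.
Answer: 1541

Derivation:
vaddr = 101 = 0b0001100101
Split: l1_idx=0, l2_idx=3, offset=5
L1[0] = 1
L2[1][3] = 48
paddr = 48 * 32 + 5 = 1541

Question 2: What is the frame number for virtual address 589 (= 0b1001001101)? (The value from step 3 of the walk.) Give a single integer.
Answer: 62

Derivation:
vaddr = 589: l1_idx=4, l2_idx=2
L1[4] = 0; L2[0][2] = 62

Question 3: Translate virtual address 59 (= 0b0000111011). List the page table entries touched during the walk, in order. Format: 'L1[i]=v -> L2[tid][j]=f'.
vaddr = 59 = 0b0000111011
Split: l1_idx=0, l2_idx=1, offset=27

Answer: L1[0]=1 -> L2[1][1]=6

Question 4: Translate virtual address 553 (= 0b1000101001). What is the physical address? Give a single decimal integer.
Answer: 2185

Derivation:
vaddr = 553 = 0b1000101001
Split: l1_idx=4, l2_idx=1, offset=9
L1[4] = 0
L2[0][1] = 68
paddr = 68 * 32 + 9 = 2185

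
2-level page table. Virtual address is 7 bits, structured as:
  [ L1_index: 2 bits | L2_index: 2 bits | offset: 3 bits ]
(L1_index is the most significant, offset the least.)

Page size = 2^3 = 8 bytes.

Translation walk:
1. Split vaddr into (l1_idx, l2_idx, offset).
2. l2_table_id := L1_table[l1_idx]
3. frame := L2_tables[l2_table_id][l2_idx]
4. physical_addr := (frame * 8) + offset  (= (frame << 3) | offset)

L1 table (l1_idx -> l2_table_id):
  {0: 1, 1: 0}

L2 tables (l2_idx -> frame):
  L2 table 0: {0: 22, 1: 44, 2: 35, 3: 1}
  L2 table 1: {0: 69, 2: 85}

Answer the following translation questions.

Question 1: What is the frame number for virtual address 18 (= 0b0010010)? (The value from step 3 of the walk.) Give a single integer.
Answer: 85

Derivation:
vaddr = 18: l1_idx=0, l2_idx=2
L1[0] = 1; L2[1][2] = 85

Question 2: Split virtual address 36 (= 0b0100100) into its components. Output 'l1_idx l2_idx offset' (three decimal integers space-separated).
Answer: 1 0 4

Derivation:
vaddr = 36 = 0b0100100
  top 2 bits -> l1_idx = 1
  next 2 bits -> l2_idx = 0
  bottom 3 bits -> offset = 4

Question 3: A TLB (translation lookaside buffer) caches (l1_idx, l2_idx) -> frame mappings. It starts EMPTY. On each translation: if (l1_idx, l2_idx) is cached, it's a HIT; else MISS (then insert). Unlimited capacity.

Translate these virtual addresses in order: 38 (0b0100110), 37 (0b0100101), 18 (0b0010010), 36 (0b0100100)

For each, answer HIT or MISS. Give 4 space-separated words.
vaddr=38: (1,0) not in TLB -> MISS, insert
vaddr=37: (1,0) in TLB -> HIT
vaddr=18: (0,2) not in TLB -> MISS, insert
vaddr=36: (1,0) in TLB -> HIT

Answer: MISS HIT MISS HIT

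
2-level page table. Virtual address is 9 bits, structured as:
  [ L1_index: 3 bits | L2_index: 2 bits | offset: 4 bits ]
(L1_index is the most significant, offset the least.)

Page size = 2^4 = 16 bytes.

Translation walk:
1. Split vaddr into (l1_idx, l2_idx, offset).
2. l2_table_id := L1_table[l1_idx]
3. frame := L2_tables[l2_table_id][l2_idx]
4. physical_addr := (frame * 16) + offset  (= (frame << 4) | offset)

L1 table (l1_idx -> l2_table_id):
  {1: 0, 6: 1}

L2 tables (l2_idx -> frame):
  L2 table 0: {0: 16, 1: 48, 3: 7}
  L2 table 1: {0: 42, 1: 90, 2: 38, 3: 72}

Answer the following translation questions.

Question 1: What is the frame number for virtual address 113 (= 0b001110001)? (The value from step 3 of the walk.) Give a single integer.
vaddr = 113: l1_idx=1, l2_idx=3
L1[1] = 0; L2[0][3] = 7

Answer: 7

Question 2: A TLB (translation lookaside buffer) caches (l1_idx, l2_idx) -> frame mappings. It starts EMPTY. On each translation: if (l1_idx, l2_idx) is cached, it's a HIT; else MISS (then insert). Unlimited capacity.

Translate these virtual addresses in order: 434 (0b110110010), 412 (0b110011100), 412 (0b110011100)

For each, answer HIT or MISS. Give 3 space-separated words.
vaddr=434: (6,3) not in TLB -> MISS, insert
vaddr=412: (6,1) not in TLB -> MISS, insert
vaddr=412: (6,1) in TLB -> HIT

Answer: MISS MISS HIT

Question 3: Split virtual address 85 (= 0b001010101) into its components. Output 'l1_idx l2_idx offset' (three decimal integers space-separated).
Answer: 1 1 5

Derivation:
vaddr = 85 = 0b001010101
  top 3 bits -> l1_idx = 1
  next 2 bits -> l2_idx = 1
  bottom 4 bits -> offset = 5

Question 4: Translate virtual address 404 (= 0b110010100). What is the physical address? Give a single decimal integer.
Answer: 1444

Derivation:
vaddr = 404 = 0b110010100
Split: l1_idx=6, l2_idx=1, offset=4
L1[6] = 1
L2[1][1] = 90
paddr = 90 * 16 + 4 = 1444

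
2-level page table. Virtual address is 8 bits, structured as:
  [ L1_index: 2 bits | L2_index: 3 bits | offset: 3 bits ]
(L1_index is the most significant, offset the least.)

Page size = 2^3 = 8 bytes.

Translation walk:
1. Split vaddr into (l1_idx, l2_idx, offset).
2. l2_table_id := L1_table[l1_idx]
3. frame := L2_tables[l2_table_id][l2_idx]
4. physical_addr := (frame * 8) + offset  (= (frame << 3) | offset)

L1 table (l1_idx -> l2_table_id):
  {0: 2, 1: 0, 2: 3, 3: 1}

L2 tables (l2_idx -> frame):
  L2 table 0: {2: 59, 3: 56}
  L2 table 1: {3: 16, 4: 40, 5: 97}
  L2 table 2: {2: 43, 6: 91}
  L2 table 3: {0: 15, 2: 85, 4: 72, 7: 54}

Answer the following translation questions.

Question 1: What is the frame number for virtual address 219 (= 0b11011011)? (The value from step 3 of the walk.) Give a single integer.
vaddr = 219: l1_idx=3, l2_idx=3
L1[3] = 1; L2[1][3] = 16

Answer: 16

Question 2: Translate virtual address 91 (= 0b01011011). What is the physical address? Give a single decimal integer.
Answer: 451

Derivation:
vaddr = 91 = 0b01011011
Split: l1_idx=1, l2_idx=3, offset=3
L1[1] = 0
L2[0][3] = 56
paddr = 56 * 8 + 3 = 451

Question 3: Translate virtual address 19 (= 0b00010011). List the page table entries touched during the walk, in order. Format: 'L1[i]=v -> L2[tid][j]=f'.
Answer: L1[0]=2 -> L2[2][2]=43

Derivation:
vaddr = 19 = 0b00010011
Split: l1_idx=0, l2_idx=2, offset=3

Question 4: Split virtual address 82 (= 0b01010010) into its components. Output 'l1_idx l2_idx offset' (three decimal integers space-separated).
Answer: 1 2 2

Derivation:
vaddr = 82 = 0b01010010
  top 2 bits -> l1_idx = 1
  next 3 bits -> l2_idx = 2
  bottom 3 bits -> offset = 2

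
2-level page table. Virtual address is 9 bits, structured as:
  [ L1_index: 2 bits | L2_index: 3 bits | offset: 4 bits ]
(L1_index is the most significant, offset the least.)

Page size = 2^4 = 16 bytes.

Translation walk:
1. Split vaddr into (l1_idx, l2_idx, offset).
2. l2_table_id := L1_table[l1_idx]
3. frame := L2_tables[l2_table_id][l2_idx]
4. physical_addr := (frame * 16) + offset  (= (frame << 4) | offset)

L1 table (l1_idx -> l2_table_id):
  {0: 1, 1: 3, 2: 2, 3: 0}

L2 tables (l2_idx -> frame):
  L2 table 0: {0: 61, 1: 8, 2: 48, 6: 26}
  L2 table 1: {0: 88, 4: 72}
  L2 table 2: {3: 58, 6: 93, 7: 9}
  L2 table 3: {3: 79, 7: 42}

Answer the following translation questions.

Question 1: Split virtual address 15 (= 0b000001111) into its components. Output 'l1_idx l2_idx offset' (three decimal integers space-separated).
vaddr = 15 = 0b000001111
  top 2 bits -> l1_idx = 0
  next 3 bits -> l2_idx = 0
  bottom 4 bits -> offset = 15

Answer: 0 0 15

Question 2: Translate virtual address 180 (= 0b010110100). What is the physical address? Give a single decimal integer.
vaddr = 180 = 0b010110100
Split: l1_idx=1, l2_idx=3, offset=4
L1[1] = 3
L2[3][3] = 79
paddr = 79 * 16 + 4 = 1268

Answer: 1268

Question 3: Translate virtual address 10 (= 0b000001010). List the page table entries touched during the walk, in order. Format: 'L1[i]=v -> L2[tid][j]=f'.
Answer: L1[0]=1 -> L2[1][0]=88

Derivation:
vaddr = 10 = 0b000001010
Split: l1_idx=0, l2_idx=0, offset=10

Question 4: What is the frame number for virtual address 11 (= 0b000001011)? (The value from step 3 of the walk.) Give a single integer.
vaddr = 11: l1_idx=0, l2_idx=0
L1[0] = 1; L2[1][0] = 88

Answer: 88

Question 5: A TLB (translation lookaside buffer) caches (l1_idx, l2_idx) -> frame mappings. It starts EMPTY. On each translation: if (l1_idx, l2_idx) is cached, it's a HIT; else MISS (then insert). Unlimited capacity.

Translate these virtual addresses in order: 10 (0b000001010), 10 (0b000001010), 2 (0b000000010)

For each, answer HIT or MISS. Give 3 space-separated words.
Answer: MISS HIT HIT

Derivation:
vaddr=10: (0,0) not in TLB -> MISS, insert
vaddr=10: (0,0) in TLB -> HIT
vaddr=2: (0,0) in TLB -> HIT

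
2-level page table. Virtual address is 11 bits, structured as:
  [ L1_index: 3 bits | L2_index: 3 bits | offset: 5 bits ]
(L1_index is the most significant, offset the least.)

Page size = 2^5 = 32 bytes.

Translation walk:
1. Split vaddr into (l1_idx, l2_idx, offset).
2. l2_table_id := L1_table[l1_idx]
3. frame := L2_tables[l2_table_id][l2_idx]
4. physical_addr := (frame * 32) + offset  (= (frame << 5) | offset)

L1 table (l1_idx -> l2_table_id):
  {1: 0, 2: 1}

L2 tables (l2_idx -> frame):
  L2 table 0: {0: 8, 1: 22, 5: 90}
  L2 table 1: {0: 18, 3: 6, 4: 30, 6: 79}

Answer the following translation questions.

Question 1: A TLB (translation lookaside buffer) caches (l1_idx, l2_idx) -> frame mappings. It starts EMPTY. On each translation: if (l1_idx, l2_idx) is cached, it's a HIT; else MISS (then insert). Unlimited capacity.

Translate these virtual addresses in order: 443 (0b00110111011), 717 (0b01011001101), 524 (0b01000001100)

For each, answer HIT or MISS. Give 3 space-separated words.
Answer: MISS MISS MISS

Derivation:
vaddr=443: (1,5) not in TLB -> MISS, insert
vaddr=717: (2,6) not in TLB -> MISS, insert
vaddr=524: (2,0) not in TLB -> MISS, insert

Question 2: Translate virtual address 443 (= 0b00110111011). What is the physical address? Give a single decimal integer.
vaddr = 443 = 0b00110111011
Split: l1_idx=1, l2_idx=5, offset=27
L1[1] = 0
L2[0][5] = 90
paddr = 90 * 32 + 27 = 2907

Answer: 2907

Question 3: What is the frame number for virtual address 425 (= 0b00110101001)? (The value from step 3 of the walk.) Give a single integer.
Answer: 90

Derivation:
vaddr = 425: l1_idx=1, l2_idx=5
L1[1] = 0; L2[0][5] = 90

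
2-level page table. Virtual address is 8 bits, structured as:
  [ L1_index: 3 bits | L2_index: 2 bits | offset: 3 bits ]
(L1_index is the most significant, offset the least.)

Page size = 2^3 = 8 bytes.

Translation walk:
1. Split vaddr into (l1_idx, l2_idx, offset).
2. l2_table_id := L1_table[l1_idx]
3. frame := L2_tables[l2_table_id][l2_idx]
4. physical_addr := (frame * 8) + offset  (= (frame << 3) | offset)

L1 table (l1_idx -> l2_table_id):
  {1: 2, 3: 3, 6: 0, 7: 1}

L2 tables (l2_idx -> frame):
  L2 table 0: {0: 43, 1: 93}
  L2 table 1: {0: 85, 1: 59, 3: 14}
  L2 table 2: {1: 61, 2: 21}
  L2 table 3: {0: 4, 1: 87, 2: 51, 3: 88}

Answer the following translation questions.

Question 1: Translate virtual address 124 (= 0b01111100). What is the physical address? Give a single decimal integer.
Answer: 708

Derivation:
vaddr = 124 = 0b01111100
Split: l1_idx=3, l2_idx=3, offset=4
L1[3] = 3
L2[3][3] = 88
paddr = 88 * 8 + 4 = 708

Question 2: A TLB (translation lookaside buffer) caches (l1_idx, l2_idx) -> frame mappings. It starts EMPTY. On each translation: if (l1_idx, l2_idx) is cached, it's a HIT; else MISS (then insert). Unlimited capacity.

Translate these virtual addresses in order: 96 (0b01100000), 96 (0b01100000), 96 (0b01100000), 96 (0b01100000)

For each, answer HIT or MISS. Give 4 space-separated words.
vaddr=96: (3,0) not in TLB -> MISS, insert
vaddr=96: (3,0) in TLB -> HIT
vaddr=96: (3,0) in TLB -> HIT
vaddr=96: (3,0) in TLB -> HIT

Answer: MISS HIT HIT HIT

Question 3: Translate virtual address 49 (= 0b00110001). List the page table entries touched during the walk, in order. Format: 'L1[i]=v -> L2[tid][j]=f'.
vaddr = 49 = 0b00110001
Split: l1_idx=1, l2_idx=2, offset=1

Answer: L1[1]=2 -> L2[2][2]=21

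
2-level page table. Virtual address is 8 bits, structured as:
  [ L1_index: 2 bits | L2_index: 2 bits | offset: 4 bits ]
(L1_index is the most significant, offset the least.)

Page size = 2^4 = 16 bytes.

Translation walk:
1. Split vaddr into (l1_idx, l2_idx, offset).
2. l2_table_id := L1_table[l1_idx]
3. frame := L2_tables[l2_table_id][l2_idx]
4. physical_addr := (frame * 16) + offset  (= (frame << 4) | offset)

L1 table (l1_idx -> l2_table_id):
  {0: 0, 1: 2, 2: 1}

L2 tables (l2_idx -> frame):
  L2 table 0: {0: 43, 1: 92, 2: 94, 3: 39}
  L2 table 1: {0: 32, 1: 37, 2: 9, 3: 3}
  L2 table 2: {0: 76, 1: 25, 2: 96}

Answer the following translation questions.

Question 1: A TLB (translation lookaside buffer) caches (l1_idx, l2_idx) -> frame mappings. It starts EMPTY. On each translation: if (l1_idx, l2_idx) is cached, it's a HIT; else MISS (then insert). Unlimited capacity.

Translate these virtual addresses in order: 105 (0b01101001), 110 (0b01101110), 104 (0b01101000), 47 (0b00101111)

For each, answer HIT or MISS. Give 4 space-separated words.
Answer: MISS HIT HIT MISS

Derivation:
vaddr=105: (1,2) not in TLB -> MISS, insert
vaddr=110: (1,2) in TLB -> HIT
vaddr=104: (1,2) in TLB -> HIT
vaddr=47: (0,2) not in TLB -> MISS, insert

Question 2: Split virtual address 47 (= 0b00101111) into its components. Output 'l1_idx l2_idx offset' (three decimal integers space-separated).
Answer: 0 2 15

Derivation:
vaddr = 47 = 0b00101111
  top 2 bits -> l1_idx = 0
  next 2 bits -> l2_idx = 2
  bottom 4 bits -> offset = 15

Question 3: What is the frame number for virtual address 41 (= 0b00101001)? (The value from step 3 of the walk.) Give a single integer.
vaddr = 41: l1_idx=0, l2_idx=2
L1[0] = 0; L2[0][2] = 94

Answer: 94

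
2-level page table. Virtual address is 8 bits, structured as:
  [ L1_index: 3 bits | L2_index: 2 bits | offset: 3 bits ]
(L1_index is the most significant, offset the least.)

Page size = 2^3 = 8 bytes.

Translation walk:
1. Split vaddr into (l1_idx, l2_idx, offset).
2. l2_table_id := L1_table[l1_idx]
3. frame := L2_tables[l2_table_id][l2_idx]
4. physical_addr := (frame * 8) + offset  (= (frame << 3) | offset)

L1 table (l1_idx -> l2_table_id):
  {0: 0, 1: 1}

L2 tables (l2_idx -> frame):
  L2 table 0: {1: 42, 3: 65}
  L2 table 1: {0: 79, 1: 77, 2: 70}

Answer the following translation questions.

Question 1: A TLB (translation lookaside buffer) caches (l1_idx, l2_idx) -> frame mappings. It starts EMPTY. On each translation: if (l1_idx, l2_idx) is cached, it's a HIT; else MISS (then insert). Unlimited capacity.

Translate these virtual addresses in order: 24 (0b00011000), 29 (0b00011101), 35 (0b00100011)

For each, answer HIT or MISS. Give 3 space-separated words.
vaddr=24: (0,3) not in TLB -> MISS, insert
vaddr=29: (0,3) in TLB -> HIT
vaddr=35: (1,0) not in TLB -> MISS, insert

Answer: MISS HIT MISS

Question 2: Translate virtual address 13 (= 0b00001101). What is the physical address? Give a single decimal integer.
vaddr = 13 = 0b00001101
Split: l1_idx=0, l2_idx=1, offset=5
L1[0] = 0
L2[0][1] = 42
paddr = 42 * 8 + 5 = 341

Answer: 341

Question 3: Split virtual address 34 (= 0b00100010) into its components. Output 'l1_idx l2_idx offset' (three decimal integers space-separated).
vaddr = 34 = 0b00100010
  top 3 bits -> l1_idx = 1
  next 2 bits -> l2_idx = 0
  bottom 3 bits -> offset = 2

Answer: 1 0 2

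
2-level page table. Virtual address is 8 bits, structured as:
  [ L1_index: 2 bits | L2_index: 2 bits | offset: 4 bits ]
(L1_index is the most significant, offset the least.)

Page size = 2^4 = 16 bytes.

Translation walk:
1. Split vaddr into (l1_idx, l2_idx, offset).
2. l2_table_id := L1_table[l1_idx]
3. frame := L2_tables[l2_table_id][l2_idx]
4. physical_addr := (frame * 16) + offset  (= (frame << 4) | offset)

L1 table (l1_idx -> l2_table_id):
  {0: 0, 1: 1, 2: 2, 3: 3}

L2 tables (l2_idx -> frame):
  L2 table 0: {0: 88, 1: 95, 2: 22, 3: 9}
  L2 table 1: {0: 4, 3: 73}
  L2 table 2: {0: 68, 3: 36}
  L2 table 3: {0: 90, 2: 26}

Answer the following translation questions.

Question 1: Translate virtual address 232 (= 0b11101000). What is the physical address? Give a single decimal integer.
vaddr = 232 = 0b11101000
Split: l1_idx=3, l2_idx=2, offset=8
L1[3] = 3
L2[3][2] = 26
paddr = 26 * 16 + 8 = 424

Answer: 424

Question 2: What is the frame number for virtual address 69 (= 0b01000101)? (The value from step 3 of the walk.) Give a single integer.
vaddr = 69: l1_idx=1, l2_idx=0
L1[1] = 1; L2[1][0] = 4

Answer: 4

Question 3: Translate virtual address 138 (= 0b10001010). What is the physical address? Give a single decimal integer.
Answer: 1098

Derivation:
vaddr = 138 = 0b10001010
Split: l1_idx=2, l2_idx=0, offset=10
L1[2] = 2
L2[2][0] = 68
paddr = 68 * 16 + 10 = 1098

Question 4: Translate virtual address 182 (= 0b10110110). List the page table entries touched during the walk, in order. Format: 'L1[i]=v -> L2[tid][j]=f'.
vaddr = 182 = 0b10110110
Split: l1_idx=2, l2_idx=3, offset=6

Answer: L1[2]=2 -> L2[2][3]=36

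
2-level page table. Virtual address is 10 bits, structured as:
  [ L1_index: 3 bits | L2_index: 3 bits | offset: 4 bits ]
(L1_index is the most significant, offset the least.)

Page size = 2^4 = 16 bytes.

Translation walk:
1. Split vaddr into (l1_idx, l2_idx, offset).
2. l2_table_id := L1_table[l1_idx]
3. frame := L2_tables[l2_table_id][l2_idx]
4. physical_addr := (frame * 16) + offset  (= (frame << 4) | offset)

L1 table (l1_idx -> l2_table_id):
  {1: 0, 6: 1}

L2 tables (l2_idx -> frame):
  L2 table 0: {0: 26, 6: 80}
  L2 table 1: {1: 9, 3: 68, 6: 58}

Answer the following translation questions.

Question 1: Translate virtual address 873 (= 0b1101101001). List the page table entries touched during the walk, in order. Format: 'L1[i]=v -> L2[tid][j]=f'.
vaddr = 873 = 0b1101101001
Split: l1_idx=6, l2_idx=6, offset=9

Answer: L1[6]=1 -> L2[1][6]=58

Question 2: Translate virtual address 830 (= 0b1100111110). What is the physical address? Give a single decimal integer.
Answer: 1102

Derivation:
vaddr = 830 = 0b1100111110
Split: l1_idx=6, l2_idx=3, offset=14
L1[6] = 1
L2[1][3] = 68
paddr = 68 * 16 + 14 = 1102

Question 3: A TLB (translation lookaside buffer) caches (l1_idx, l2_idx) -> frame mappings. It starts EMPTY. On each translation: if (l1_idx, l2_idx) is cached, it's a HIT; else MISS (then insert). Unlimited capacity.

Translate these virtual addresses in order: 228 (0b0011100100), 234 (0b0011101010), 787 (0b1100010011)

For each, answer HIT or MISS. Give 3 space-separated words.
vaddr=228: (1,6) not in TLB -> MISS, insert
vaddr=234: (1,6) in TLB -> HIT
vaddr=787: (6,1) not in TLB -> MISS, insert

Answer: MISS HIT MISS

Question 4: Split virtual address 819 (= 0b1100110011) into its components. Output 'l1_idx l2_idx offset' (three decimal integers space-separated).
Answer: 6 3 3

Derivation:
vaddr = 819 = 0b1100110011
  top 3 bits -> l1_idx = 6
  next 3 bits -> l2_idx = 3
  bottom 4 bits -> offset = 3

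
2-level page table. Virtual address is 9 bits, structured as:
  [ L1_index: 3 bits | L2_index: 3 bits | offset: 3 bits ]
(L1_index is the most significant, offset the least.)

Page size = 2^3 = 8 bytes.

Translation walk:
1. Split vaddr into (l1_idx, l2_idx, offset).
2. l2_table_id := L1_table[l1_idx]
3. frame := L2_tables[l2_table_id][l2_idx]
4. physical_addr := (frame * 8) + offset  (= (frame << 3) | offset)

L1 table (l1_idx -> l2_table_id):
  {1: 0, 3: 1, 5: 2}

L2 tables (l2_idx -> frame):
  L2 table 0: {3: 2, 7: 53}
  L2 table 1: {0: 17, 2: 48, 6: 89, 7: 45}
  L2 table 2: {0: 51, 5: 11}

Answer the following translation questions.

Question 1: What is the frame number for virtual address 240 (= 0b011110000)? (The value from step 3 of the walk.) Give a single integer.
vaddr = 240: l1_idx=3, l2_idx=6
L1[3] = 1; L2[1][6] = 89

Answer: 89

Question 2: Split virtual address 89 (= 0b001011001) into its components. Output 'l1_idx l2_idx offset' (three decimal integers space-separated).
Answer: 1 3 1

Derivation:
vaddr = 89 = 0b001011001
  top 3 bits -> l1_idx = 1
  next 3 bits -> l2_idx = 3
  bottom 3 bits -> offset = 1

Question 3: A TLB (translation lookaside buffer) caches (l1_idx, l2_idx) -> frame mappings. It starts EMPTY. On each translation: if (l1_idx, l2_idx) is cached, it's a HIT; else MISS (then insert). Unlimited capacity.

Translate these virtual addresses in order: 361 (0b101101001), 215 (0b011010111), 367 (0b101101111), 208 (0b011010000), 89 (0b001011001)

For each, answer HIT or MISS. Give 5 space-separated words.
vaddr=361: (5,5) not in TLB -> MISS, insert
vaddr=215: (3,2) not in TLB -> MISS, insert
vaddr=367: (5,5) in TLB -> HIT
vaddr=208: (3,2) in TLB -> HIT
vaddr=89: (1,3) not in TLB -> MISS, insert

Answer: MISS MISS HIT HIT MISS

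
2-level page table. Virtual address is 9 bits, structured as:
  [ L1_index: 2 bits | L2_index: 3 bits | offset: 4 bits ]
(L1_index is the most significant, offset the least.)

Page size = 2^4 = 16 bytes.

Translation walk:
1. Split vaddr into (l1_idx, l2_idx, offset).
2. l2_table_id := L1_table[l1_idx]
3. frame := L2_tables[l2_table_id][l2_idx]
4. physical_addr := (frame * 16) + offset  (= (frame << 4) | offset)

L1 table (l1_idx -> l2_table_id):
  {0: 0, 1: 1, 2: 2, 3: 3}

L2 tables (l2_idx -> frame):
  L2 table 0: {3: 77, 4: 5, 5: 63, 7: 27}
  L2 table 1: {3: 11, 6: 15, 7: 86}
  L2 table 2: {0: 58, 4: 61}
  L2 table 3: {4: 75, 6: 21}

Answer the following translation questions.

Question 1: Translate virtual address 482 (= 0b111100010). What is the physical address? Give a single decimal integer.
vaddr = 482 = 0b111100010
Split: l1_idx=3, l2_idx=6, offset=2
L1[3] = 3
L2[3][6] = 21
paddr = 21 * 16 + 2 = 338

Answer: 338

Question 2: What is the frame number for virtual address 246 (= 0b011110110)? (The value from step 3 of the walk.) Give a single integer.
vaddr = 246: l1_idx=1, l2_idx=7
L1[1] = 1; L2[1][7] = 86

Answer: 86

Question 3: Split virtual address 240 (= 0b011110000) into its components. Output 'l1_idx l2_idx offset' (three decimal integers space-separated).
vaddr = 240 = 0b011110000
  top 2 bits -> l1_idx = 1
  next 3 bits -> l2_idx = 7
  bottom 4 bits -> offset = 0

Answer: 1 7 0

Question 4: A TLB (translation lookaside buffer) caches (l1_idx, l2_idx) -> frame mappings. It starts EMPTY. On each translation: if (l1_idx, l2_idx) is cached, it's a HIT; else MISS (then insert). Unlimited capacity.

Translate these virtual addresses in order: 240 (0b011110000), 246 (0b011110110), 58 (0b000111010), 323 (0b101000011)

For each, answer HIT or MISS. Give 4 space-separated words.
Answer: MISS HIT MISS MISS

Derivation:
vaddr=240: (1,7) not in TLB -> MISS, insert
vaddr=246: (1,7) in TLB -> HIT
vaddr=58: (0,3) not in TLB -> MISS, insert
vaddr=323: (2,4) not in TLB -> MISS, insert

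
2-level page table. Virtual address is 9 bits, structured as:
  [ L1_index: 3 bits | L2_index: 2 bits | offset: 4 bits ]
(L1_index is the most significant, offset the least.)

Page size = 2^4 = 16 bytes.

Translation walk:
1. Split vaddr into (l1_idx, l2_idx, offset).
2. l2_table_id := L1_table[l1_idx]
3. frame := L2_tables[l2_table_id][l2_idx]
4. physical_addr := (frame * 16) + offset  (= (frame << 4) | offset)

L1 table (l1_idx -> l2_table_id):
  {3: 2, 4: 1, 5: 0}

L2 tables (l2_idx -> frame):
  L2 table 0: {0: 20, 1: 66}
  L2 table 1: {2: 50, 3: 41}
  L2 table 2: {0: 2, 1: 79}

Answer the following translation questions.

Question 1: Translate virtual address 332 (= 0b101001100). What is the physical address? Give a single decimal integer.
vaddr = 332 = 0b101001100
Split: l1_idx=5, l2_idx=0, offset=12
L1[5] = 0
L2[0][0] = 20
paddr = 20 * 16 + 12 = 332

Answer: 332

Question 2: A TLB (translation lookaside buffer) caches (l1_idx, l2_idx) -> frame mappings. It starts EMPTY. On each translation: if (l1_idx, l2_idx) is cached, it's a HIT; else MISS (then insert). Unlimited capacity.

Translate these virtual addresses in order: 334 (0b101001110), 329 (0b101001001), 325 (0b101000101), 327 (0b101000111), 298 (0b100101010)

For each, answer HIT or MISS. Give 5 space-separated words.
Answer: MISS HIT HIT HIT MISS

Derivation:
vaddr=334: (5,0) not in TLB -> MISS, insert
vaddr=329: (5,0) in TLB -> HIT
vaddr=325: (5,0) in TLB -> HIT
vaddr=327: (5,0) in TLB -> HIT
vaddr=298: (4,2) not in TLB -> MISS, insert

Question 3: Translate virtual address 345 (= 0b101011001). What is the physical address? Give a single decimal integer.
vaddr = 345 = 0b101011001
Split: l1_idx=5, l2_idx=1, offset=9
L1[5] = 0
L2[0][1] = 66
paddr = 66 * 16 + 9 = 1065

Answer: 1065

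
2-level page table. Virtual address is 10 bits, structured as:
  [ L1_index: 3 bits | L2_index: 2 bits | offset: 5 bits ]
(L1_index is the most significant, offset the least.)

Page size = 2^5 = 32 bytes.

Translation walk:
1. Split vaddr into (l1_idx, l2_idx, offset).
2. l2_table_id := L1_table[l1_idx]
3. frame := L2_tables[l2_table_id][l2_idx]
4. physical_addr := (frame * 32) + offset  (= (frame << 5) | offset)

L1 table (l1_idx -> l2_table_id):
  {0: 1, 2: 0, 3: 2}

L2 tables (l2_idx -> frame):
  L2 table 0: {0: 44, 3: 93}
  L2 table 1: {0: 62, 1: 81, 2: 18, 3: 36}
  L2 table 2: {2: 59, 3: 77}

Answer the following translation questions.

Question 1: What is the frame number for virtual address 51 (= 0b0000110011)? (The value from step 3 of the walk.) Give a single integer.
Answer: 81

Derivation:
vaddr = 51: l1_idx=0, l2_idx=1
L1[0] = 1; L2[1][1] = 81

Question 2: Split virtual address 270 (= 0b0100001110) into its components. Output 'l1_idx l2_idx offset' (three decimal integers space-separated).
Answer: 2 0 14

Derivation:
vaddr = 270 = 0b0100001110
  top 3 bits -> l1_idx = 2
  next 2 bits -> l2_idx = 0
  bottom 5 bits -> offset = 14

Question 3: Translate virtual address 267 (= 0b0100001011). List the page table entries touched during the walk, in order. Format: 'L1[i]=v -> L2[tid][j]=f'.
vaddr = 267 = 0b0100001011
Split: l1_idx=2, l2_idx=0, offset=11

Answer: L1[2]=0 -> L2[0][0]=44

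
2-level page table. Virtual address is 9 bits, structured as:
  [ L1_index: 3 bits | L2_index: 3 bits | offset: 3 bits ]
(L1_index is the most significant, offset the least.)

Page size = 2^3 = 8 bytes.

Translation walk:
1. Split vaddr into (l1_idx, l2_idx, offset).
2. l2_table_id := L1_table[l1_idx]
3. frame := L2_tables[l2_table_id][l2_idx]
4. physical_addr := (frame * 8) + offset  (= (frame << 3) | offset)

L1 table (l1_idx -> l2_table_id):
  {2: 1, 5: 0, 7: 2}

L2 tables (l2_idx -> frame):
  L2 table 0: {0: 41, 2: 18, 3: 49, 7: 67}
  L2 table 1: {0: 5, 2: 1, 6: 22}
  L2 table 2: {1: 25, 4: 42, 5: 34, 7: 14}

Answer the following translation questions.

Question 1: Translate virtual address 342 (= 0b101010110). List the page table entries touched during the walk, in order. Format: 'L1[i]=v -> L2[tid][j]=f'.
vaddr = 342 = 0b101010110
Split: l1_idx=5, l2_idx=2, offset=6

Answer: L1[5]=0 -> L2[0][2]=18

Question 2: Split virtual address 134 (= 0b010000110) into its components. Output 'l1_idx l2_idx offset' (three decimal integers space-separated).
vaddr = 134 = 0b010000110
  top 3 bits -> l1_idx = 2
  next 3 bits -> l2_idx = 0
  bottom 3 bits -> offset = 6

Answer: 2 0 6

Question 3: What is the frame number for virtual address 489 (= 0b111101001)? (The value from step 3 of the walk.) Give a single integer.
Answer: 34

Derivation:
vaddr = 489: l1_idx=7, l2_idx=5
L1[7] = 2; L2[2][5] = 34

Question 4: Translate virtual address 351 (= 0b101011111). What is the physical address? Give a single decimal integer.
vaddr = 351 = 0b101011111
Split: l1_idx=5, l2_idx=3, offset=7
L1[5] = 0
L2[0][3] = 49
paddr = 49 * 8 + 7 = 399

Answer: 399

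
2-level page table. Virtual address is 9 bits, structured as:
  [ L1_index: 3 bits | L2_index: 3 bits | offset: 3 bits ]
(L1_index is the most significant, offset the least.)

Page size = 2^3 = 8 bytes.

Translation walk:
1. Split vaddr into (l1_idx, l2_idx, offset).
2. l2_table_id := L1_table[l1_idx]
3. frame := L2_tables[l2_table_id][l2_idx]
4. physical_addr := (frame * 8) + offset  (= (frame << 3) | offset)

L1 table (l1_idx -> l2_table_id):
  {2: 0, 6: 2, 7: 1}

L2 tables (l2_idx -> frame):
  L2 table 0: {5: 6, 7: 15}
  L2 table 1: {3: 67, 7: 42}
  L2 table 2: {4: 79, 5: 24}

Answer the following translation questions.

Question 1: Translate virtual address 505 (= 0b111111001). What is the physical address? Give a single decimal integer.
vaddr = 505 = 0b111111001
Split: l1_idx=7, l2_idx=7, offset=1
L1[7] = 1
L2[1][7] = 42
paddr = 42 * 8 + 1 = 337

Answer: 337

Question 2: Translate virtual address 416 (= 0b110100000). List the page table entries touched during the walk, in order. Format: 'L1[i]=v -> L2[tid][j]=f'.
Answer: L1[6]=2 -> L2[2][4]=79

Derivation:
vaddr = 416 = 0b110100000
Split: l1_idx=6, l2_idx=4, offset=0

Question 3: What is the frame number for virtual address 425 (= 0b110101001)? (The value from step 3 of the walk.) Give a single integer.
vaddr = 425: l1_idx=6, l2_idx=5
L1[6] = 2; L2[2][5] = 24

Answer: 24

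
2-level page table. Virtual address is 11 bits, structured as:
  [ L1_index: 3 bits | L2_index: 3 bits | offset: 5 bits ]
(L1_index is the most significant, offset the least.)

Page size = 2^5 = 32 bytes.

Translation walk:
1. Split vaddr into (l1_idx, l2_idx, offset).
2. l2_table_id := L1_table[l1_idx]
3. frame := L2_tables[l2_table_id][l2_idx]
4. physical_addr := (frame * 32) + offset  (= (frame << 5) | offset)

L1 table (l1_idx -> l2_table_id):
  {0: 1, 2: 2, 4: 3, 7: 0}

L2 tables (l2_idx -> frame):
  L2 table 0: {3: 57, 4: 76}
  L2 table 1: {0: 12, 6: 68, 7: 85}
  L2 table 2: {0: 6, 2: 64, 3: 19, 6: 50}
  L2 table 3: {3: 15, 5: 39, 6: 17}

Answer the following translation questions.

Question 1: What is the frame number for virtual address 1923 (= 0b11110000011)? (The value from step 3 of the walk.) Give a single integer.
vaddr = 1923: l1_idx=7, l2_idx=4
L1[7] = 0; L2[0][4] = 76

Answer: 76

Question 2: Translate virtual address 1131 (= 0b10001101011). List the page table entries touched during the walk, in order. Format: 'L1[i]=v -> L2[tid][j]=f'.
Answer: L1[4]=3 -> L2[3][3]=15

Derivation:
vaddr = 1131 = 0b10001101011
Split: l1_idx=4, l2_idx=3, offset=11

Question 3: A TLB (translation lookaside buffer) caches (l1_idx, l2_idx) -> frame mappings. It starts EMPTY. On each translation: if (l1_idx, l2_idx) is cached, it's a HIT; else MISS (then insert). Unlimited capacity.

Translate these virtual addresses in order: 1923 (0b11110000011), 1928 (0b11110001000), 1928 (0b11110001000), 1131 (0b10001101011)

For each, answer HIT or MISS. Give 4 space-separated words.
vaddr=1923: (7,4) not in TLB -> MISS, insert
vaddr=1928: (7,4) in TLB -> HIT
vaddr=1928: (7,4) in TLB -> HIT
vaddr=1131: (4,3) not in TLB -> MISS, insert

Answer: MISS HIT HIT MISS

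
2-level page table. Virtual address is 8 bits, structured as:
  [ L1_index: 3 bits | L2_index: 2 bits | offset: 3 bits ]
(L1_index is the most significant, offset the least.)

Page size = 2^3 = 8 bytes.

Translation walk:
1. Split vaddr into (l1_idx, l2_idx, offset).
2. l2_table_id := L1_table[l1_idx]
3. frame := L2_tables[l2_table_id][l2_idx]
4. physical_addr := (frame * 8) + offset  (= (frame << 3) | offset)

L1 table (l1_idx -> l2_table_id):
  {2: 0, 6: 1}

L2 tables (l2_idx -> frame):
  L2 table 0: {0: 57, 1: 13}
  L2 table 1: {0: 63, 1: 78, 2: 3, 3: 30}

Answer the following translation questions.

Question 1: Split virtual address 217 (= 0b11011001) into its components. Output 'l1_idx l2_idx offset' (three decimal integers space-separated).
Answer: 6 3 1

Derivation:
vaddr = 217 = 0b11011001
  top 3 bits -> l1_idx = 6
  next 2 bits -> l2_idx = 3
  bottom 3 bits -> offset = 1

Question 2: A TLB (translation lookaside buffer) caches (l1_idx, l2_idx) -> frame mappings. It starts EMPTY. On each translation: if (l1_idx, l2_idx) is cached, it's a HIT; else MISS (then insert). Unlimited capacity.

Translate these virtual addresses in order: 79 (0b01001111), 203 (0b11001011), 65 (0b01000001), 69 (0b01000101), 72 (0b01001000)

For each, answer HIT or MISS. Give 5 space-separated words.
vaddr=79: (2,1) not in TLB -> MISS, insert
vaddr=203: (6,1) not in TLB -> MISS, insert
vaddr=65: (2,0) not in TLB -> MISS, insert
vaddr=69: (2,0) in TLB -> HIT
vaddr=72: (2,1) in TLB -> HIT

Answer: MISS MISS MISS HIT HIT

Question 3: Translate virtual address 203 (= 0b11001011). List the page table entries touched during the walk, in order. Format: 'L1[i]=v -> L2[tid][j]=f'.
vaddr = 203 = 0b11001011
Split: l1_idx=6, l2_idx=1, offset=3

Answer: L1[6]=1 -> L2[1][1]=78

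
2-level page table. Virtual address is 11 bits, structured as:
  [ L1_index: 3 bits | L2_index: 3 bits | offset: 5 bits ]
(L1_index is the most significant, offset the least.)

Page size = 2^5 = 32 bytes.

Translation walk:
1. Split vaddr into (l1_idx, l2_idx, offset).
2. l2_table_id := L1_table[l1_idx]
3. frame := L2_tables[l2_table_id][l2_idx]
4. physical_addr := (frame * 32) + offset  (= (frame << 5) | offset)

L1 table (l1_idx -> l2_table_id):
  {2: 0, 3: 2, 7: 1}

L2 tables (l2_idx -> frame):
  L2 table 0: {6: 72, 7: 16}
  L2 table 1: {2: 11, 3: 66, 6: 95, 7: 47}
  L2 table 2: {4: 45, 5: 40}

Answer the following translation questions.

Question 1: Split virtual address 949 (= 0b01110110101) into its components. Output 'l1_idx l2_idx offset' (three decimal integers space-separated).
vaddr = 949 = 0b01110110101
  top 3 bits -> l1_idx = 3
  next 3 bits -> l2_idx = 5
  bottom 5 bits -> offset = 21

Answer: 3 5 21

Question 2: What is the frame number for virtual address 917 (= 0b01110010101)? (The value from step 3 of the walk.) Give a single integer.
Answer: 45

Derivation:
vaddr = 917: l1_idx=3, l2_idx=4
L1[3] = 2; L2[2][4] = 45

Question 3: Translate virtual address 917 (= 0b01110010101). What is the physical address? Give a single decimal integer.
vaddr = 917 = 0b01110010101
Split: l1_idx=3, l2_idx=4, offset=21
L1[3] = 2
L2[2][4] = 45
paddr = 45 * 32 + 21 = 1461

Answer: 1461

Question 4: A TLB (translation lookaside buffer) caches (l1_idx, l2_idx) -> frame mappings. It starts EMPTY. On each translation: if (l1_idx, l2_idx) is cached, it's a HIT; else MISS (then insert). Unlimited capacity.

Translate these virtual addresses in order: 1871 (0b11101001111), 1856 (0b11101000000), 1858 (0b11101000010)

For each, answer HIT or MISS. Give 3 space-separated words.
Answer: MISS HIT HIT

Derivation:
vaddr=1871: (7,2) not in TLB -> MISS, insert
vaddr=1856: (7,2) in TLB -> HIT
vaddr=1858: (7,2) in TLB -> HIT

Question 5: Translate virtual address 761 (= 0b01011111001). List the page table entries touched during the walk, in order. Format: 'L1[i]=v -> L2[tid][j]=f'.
vaddr = 761 = 0b01011111001
Split: l1_idx=2, l2_idx=7, offset=25

Answer: L1[2]=0 -> L2[0][7]=16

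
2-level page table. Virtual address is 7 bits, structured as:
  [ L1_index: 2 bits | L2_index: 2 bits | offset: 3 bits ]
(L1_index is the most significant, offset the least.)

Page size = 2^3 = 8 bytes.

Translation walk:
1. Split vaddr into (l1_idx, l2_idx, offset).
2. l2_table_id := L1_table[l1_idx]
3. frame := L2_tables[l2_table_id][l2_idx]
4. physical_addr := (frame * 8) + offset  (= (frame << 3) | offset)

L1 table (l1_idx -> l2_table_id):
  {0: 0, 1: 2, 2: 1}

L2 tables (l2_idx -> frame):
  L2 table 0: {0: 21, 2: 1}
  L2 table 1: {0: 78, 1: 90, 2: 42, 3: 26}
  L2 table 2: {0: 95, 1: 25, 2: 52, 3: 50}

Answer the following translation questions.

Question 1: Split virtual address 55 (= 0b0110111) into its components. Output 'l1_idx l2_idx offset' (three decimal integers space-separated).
Answer: 1 2 7

Derivation:
vaddr = 55 = 0b0110111
  top 2 bits -> l1_idx = 1
  next 2 bits -> l2_idx = 2
  bottom 3 bits -> offset = 7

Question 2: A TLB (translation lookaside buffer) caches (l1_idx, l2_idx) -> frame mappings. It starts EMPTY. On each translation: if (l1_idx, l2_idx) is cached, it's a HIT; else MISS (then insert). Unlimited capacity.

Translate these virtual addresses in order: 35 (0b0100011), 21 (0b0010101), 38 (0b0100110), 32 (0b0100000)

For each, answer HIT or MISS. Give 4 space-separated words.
Answer: MISS MISS HIT HIT

Derivation:
vaddr=35: (1,0) not in TLB -> MISS, insert
vaddr=21: (0,2) not in TLB -> MISS, insert
vaddr=38: (1,0) in TLB -> HIT
vaddr=32: (1,0) in TLB -> HIT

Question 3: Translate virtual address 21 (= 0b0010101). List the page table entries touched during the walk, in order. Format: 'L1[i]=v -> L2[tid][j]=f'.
Answer: L1[0]=0 -> L2[0][2]=1

Derivation:
vaddr = 21 = 0b0010101
Split: l1_idx=0, l2_idx=2, offset=5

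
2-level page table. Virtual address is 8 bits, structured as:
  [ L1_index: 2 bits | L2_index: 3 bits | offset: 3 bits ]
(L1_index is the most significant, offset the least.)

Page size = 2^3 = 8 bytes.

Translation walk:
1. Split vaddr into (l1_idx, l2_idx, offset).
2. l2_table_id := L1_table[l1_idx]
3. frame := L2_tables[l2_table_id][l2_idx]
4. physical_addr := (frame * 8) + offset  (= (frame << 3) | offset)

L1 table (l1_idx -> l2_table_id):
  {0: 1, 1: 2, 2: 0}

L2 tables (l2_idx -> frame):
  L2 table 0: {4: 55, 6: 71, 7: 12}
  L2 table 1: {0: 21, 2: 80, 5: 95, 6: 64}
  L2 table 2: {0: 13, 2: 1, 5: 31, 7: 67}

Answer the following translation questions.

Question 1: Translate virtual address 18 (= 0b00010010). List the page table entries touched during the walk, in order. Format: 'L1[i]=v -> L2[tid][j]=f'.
vaddr = 18 = 0b00010010
Split: l1_idx=0, l2_idx=2, offset=2

Answer: L1[0]=1 -> L2[1][2]=80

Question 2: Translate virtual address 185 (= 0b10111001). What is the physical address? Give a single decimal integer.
vaddr = 185 = 0b10111001
Split: l1_idx=2, l2_idx=7, offset=1
L1[2] = 0
L2[0][7] = 12
paddr = 12 * 8 + 1 = 97

Answer: 97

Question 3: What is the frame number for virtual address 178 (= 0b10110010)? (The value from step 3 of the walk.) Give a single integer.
vaddr = 178: l1_idx=2, l2_idx=6
L1[2] = 0; L2[0][6] = 71

Answer: 71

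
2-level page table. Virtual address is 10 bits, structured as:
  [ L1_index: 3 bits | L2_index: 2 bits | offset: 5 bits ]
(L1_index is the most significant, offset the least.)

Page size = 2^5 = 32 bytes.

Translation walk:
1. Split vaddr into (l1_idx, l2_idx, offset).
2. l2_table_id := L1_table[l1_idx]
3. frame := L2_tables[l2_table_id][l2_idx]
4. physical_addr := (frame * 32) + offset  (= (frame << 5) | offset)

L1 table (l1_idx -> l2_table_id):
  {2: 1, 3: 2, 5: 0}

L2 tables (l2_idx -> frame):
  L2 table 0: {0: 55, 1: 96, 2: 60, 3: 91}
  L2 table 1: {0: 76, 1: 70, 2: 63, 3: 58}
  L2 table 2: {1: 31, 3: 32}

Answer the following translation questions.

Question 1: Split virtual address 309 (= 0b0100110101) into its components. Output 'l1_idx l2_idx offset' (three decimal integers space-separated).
vaddr = 309 = 0b0100110101
  top 3 bits -> l1_idx = 2
  next 2 bits -> l2_idx = 1
  bottom 5 bits -> offset = 21

Answer: 2 1 21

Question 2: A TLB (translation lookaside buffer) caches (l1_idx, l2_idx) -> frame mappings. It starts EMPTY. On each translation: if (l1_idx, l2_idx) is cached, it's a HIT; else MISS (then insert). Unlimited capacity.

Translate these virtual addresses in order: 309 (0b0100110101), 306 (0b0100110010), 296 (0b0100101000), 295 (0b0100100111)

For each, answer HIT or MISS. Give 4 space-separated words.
Answer: MISS HIT HIT HIT

Derivation:
vaddr=309: (2,1) not in TLB -> MISS, insert
vaddr=306: (2,1) in TLB -> HIT
vaddr=296: (2,1) in TLB -> HIT
vaddr=295: (2,1) in TLB -> HIT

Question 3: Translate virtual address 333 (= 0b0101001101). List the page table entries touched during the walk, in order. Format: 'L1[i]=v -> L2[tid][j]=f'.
Answer: L1[2]=1 -> L2[1][2]=63

Derivation:
vaddr = 333 = 0b0101001101
Split: l1_idx=2, l2_idx=2, offset=13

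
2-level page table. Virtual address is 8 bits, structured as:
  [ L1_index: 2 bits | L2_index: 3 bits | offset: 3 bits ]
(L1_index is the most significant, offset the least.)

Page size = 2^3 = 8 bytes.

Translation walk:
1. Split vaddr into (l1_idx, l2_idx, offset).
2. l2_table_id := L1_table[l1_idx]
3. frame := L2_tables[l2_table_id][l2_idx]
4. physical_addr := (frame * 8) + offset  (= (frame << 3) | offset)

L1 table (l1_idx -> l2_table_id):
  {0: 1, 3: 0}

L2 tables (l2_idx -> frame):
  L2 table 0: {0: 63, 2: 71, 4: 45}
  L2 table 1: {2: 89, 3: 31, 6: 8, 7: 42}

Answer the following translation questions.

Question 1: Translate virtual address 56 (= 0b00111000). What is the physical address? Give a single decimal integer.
vaddr = 56 = 0b00111000
Split: l1_idx=0, l2_idx=7, offset=0
L1[0] = 1
L2[1][7] = 42
paddr = 42 * 8 + 0 = 336

Answer: 336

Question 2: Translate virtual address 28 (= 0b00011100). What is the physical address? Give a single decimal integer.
Answer: 252

Derivation:
vaddr = 28 = 0b00011100
Split: l1_idx=0, l2_idx=3, offset=4
L1[0] = 1
L2[1][3] = 31
paddr = 31 * 8 + 4 = 252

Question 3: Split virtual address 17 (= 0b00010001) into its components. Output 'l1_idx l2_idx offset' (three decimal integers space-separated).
Answer: 0 2 1

Derivation:
vaddr = 17 = 0b00010001
  top 2 bits -> l1_idx = 0
  next 3 bits -> l2_idx = 2
  bottom 3 bits -> offset = 1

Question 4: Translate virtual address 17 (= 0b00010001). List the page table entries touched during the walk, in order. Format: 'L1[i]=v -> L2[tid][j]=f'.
vaddr = 17 = 0b00010001
Split: l1_idx=0, l2_idx=2, offset=1

Answer: L1[0]=1 -> L2[1][2]=89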